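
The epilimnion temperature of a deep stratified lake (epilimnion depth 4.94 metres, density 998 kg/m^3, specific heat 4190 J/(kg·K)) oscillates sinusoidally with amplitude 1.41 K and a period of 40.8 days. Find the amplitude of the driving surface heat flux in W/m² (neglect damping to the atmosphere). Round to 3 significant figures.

51.9

Areal heat capacity C = ρ c_p D = 998 × 4190 × 4.94 = 2.07×10^7 J/(m^2 K).
ω = 2π / 3.53×10^6 s = 1.78×10^-6 s⁻¹.
Cω = 2.07×10^7 × 1.78×10^-6 = 36.8 W/(m²·K).
F₀ = A × Cω = 1.41 × 36.8 = 51.9 W/m².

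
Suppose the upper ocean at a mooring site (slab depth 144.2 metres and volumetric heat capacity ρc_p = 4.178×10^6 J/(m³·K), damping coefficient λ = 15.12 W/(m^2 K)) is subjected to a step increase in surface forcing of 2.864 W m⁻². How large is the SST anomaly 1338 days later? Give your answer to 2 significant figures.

0.18 K

Areal heat capacity C = ρc_p × D = 4.178×10^6 × 144.2 = 6.02×10^8 J/(m²·K).
τ = C / λ = 6.02×10^8 / 15.12 = 3.98×10^7 s.
Equilibrium anomaly ΔT_eq = F / λ = 2.864 / 15.12 = 0.189 K.
t = 1338 days = 1.16×10^8 s, so t/τ = 2.90.
ΔT(t) = ΔT_eq (1 − e^(−t/τ)) = 0.189 × (1 − e^−2.90) = 0.179 K.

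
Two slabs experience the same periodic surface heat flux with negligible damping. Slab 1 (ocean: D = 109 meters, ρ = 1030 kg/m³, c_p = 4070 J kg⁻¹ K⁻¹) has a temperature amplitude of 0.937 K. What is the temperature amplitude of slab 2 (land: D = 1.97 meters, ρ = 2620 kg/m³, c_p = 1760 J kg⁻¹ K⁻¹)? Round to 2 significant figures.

47 K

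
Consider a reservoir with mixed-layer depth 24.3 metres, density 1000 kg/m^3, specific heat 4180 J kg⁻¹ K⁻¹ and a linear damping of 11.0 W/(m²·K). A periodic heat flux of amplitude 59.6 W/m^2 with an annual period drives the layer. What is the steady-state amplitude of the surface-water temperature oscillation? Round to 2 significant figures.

Areal heat capacity C = ρ c_p D = 1000 × 4180 × 24.3 = 1.02×10^8 J/(m²·K).
Angular frequency ω = 2π / T = 2π / 3.15×10^7 s = 1.99×10^-7 s⁻¹.
√((Cω)² + λ²) = √((20.2)² + 11.0²) = 23.0 W/(m²·K).
Amplitude A = F₀ / √((Cω)²+λ²) = 59.6 / 23.0 = 2.59 K.

2.6 K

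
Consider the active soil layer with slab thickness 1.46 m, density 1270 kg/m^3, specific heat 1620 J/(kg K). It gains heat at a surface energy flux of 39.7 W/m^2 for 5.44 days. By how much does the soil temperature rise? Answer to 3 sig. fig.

Areal heat capacity C = ρ c_p D = 1270 × 1620 × 1.46 = 3.00×10^6 J m⁻² K⁻¹.
Net heat input Q = F Δt = 39.7 × (5.44 days × 86400 s/day) = 1.87×10^7 J/m².
ΔT = Q / C = 1.87×10^7 / 3.00×10^6 = 6.21 K.

6.21 K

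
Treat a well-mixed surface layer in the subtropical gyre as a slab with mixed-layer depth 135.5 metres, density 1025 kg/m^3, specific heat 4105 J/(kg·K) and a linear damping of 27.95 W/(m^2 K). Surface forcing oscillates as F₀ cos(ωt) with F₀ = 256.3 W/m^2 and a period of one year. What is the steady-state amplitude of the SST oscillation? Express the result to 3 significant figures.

Areal heat capacity C = ρ c_p D = 1025 × 4105 × 135.5 = 5.70×10^8 J/(m²·K).
Angular frequency ω = 2π / T = 2π / 3.15×10^7 s = 1.99×10^-7 s⁻¹.
√((Cω)² + λ²) = √((114)² + 27.95²) = 117 W/(m²·K).
Amplitude A = F₀ / √((Cω)²+λ²) = 256.3 / 117 = 2.19 K.

2.19 K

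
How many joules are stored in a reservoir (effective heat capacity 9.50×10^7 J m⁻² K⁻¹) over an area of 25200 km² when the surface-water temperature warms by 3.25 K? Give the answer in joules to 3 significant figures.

Areal heat capacity C = 9.50×10^7 J m⁻² K⁻¹ (given).
Heat per unit area: q = C ΔT = 9.50×10^7 × 3.25 = 3.09×10^8 J/m².
Total heat: Q = q × A = 3.09×10^8 × (25200 × 10⁶ m²) = 7.78×10^18 J.

7.78×10^18 J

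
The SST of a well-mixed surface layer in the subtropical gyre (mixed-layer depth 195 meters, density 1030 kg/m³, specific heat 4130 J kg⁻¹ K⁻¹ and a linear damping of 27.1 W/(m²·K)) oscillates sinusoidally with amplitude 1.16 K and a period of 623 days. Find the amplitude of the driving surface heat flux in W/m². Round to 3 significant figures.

117

Areal heat capacity C = ρ c_p D = 1030 × 4130 × 195 = 8.30×10^8 J/(m^2 K).
ω = 2π / 5.38×10^7 s = 1.17×10^-7 s⁻¹.
√((Cω)² + λ²) = √((96.8)² + 27.1²) = 101 W/(m²·K).
F₀ = A × √((Cω)²+λ²) = 1.16 × 101 = 117 W/m².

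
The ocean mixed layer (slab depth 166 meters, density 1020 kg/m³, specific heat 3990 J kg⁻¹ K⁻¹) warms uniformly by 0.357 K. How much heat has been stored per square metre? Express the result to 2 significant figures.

2.4×10^8

Areal heat capacity C = ρ c_p D = 1020 × 3990 × 166 = 6.76×10^8 J/(m^2 K).
ΔQ = C ΔT = 6.76×10^8 × 0.357 = 2.41×10^8 J/m².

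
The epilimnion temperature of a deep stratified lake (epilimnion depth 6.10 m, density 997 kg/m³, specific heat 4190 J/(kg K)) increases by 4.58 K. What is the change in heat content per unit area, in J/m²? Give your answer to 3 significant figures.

1.17×10^8

Areal heat capacity C = ρ c_p D = 997 × 4190 × 6.10 = 2.55×10^7 J/(m²·K).
ΔQ = C ΔT = 2.55×10^7 × 4.58 = 1.17×10^8 J/m².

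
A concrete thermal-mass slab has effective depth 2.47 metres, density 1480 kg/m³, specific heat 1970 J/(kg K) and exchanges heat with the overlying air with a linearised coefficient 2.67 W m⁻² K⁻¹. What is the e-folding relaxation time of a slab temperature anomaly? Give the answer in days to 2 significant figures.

31 days

Areal heat capacity C = ρ c_p D = 1480 × 1970 × 2.47 = 7.20×10^6 J/(m²·K).
Relaxation time τ = C / λ = 7.20×10^6 / 2.67 = 2.70×10^6 s.
In days: 2.70×10^6 s / (86400 s/day) = 31.2 days.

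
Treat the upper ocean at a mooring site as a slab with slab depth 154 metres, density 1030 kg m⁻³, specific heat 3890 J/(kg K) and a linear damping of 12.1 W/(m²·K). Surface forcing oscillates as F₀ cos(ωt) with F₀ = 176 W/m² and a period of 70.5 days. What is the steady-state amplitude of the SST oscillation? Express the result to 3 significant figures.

Areal heat capacity C = ρ c_p D = 1030 × 3890 × 154 = 6.17×10^8 J/(m^2 K).
Angular frequency ω = 2π / T = 2π / 6.09×10^6 s = 1.03×10^-6 s⁻¹.
√((Cω)² + λ²) = √((636)² + 12.1²) = 637 W/(m²·K).
Amplitude A = F₀ / √((Cω)²+λ²) = 176 / 637 = 0.276 K.

0.276 K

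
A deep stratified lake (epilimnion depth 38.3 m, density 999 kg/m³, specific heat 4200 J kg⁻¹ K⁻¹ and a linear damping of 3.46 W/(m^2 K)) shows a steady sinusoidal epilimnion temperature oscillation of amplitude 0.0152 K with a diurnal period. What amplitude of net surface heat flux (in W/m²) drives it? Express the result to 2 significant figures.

Areal heat capacity C = ρ c_p D = 999 × 4200 × 38.3 = 1.61×10^8 J/(m^2 K).
ω = 2π / 86400 s = 7.27×10^-5 s⁻¹.
√((Cω)² + λ²) = √((11700)² + 3.46²) = 11700 W/(m²·K).
F₀ = A × √((Cω)²+λ²) = 0.0152 × 11700 = 178 W/m².

180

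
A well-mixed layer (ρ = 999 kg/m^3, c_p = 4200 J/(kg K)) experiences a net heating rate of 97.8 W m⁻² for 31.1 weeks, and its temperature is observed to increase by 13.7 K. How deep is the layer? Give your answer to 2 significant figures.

Heat input Q = F Δt = 97.8 × 1.88×10^7 s = 1.84×10^9 J/m².
Required areal heat capacity C = Q / ΔT = 1.34×10^8 J/(m²·K).
Depth D = C / (ρ c_p) = 1.34×10^8 / (999 × 4200) = 32.0 m.

32 m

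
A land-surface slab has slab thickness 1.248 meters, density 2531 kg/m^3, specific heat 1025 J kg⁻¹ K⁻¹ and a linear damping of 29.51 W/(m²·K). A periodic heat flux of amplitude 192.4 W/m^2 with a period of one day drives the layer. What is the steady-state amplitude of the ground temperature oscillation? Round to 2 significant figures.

0.81 K

Areal heat capacity C = ρ c_p D = 2531 × 1025 × 1.248 = 3.24×10^6 J m⁻² K⁻¹.
Angular frequency ω = 2π / T = 2π / 86400 s = 7.27×10^-5 s⁻¹.
√((Cω)² + λ²) = √((235)² + 29.51²) = 237 W/(m²·K).
Amplitude A = F₀ / √((Cω)²+λ²) = 192.4 / 237 = 0.811 K.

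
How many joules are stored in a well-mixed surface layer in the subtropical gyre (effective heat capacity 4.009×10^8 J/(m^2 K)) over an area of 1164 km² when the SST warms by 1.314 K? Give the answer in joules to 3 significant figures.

Areal heat capacity C = 4.009×10^8 J/(m^2 K) (given).
Heat per unit area: q = C ΔT = 4.01×10^8 × 1.314 = 5.27×10^8 J/m².
Total heat: Q = q × A = 5.27×10^8 × (1164 × 10⁶ m²) = 6.13×10^17 J.

6.13×10^17 J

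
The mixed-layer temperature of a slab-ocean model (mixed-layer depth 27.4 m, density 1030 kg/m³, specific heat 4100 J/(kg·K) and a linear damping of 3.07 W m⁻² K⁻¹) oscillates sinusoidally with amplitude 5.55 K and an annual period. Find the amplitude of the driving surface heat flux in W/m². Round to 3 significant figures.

Areal heat capacity C = ρ c_p D = 1030 × 4100 × 27.4 = 1.16×10^8 J/(m^2 K).
ω = 2π / 3.15×10^7 s = 1.99×10^-7 s⁻¹.
√((Cω)² + λ²) = √((23.1)² + 3.07²) = 23.3 W/(m²·K).
F₀ = A × √((Cω)²+λ²) = 5.55 × 23.3 = 129 W/m².

129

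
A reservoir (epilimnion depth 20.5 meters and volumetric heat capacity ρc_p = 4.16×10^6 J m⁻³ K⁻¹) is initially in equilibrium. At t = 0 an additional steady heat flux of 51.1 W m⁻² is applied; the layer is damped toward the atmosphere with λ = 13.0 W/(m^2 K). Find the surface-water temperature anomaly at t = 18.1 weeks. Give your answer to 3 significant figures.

Areal heat capacity C = ρc_p × D = 4.16×10^6 × 20.5 = 8.53×10^7 J/(m²·K).
τ = C / λ = 8.53×10^7 / 13.0 = 6.56×10^6 s.
Equilibrium anomaly ΔT_eq = F / λ = 51.1 / 13.0 = 3.93 K.
t = 18.1 weeks = 1.09×10^7 s, so t/τ = 1.67.
ΔT(t) = ΔT_eq (1 − e^(−t/τ)) = 3.93 × (1 − e^−1.67) = 3.19 K.

3.19 K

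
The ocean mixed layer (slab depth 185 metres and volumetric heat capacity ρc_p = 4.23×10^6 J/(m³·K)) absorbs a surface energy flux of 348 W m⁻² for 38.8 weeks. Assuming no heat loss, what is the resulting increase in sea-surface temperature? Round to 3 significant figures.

10.4 K

Areal heat capacity C = ρc_p × D = 4.23×10^6 × 185 = 7.83×10^8 J m⁻² K⁻¹.
Net heat input Q = F Δt = 348 × (38.8 weeks × 6.048×10^5 s/week) = 8.17×10^9 J/m².
ΔT = Q / C = 8.17×10^9 / 7.83×10^8 = 10.4 K.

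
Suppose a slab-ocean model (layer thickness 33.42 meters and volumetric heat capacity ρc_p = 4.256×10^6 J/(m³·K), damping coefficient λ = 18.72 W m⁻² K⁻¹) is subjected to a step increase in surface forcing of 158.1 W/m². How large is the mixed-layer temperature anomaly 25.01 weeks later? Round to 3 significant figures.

Areal heat capacity C = ρc_p × D = 4.256×10^6 × 33.42 = 1.42×10^8 J/(m^2 K).
τ = C / λ = 1.42×10^8 / 18.72 = 7.60×10^6 s.
Equilibrium anomaly ΔT_eq = F / λ = 158.1 / 18.72 = 8.45 K.
t = 25.01 weeks = 1.51×10^7 s, so t/τ = 1.99.
ΔT(t) = ΔT_eq (1 − e^(−t/τ)) = 8.45 × (1 − e^−1.99) = 7.29 K.

7.29 K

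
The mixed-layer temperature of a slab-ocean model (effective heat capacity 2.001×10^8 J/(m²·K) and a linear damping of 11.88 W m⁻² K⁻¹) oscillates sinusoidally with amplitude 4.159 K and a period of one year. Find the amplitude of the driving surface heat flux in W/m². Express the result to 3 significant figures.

Areal heat capacity C = 2.001×10^8 J/(m²·K) (given).
ω = 2π / 3.15×10^7 s = 1.99×10^-7 s⁻¹.
√((Cω)² + λ²) = √((39.9)² + 11.88²) = 41.6 W/(m²·K).
F₀ = A × √((Cω)²+λ²) = 4.159 × 41.6 = 173 W/m².

173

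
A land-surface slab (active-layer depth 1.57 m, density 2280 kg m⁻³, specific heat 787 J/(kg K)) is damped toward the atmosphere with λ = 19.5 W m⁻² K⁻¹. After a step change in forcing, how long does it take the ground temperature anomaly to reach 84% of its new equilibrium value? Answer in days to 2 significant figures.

Areal heat capacity C = ρ c_p D = 2280 × 787 × 1.57 = 2.82×10^6 J/(m^2 K).
τ = C / λ = 2.82×10^6 / 19.5 = 1.44×10^5 s.
Fraction reached: 1 − e^(−t/τ) = 0.84 ⇒ t = −τ ln(1 − 0.84) = τ × 1.83.
t = 2.65×10^5 s = 3.06 days.

3.1 days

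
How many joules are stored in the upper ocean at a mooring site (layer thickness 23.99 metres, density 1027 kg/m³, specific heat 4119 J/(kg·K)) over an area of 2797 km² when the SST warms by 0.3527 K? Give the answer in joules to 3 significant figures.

1.00×10^17 J

Areal heat capacity C = ρ c_p D = 1027 × 4119 × 23.99 = 1.01×10^8 J/(m^2 K).
Heat per unit area: q = C ΔT = 1.01×10^8 × 0.3527 = 3.58×10^7 J/m².
Total heat: Q = q × A = 3.58×10^7 × (2797 × 10⁶ m²) = 1.00×10^17 J.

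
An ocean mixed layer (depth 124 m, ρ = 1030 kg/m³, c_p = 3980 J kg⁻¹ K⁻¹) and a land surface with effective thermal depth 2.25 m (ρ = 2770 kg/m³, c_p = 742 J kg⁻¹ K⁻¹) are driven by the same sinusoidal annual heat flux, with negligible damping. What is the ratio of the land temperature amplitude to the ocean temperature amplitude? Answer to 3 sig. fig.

110

C_ocean = 1030 × 3980 × 124 = 5.08×10^8 J/(m²·K).
C_land = 2770 × 742 × 2.25 = 4.62×10^6 J/(m²·K).
Undamped amplitude ∝ 1/C, so A_land/A_ocean = C_ocean/C_land = 110.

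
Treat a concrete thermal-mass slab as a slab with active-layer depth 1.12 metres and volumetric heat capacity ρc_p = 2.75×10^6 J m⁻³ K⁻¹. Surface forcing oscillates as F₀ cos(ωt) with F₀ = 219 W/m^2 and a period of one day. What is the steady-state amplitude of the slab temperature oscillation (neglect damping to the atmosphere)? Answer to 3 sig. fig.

Areal heat capacity C = ρc_p × D = 2.75×10^6 × 1.12 = 3.08×10^6 J/(m^2 K).
Angular frequency ω = 2π / T = 2π / 86400 s = 7.27×10^-5 s⁻¹.
Cω = 3.08×10^6 × 7.27×10^-5 = 224 W/(m²·K).
Amplitude A = F₀ / (Cω) = 219 / 224 = 0.978 K.

0.978 K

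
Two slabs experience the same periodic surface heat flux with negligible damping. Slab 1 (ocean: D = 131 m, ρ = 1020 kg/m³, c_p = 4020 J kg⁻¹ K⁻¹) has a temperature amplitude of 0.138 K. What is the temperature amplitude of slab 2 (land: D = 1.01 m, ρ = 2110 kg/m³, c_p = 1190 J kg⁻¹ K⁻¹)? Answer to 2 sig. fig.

29 K

C_ocean = 5.37×10^8 J/(m²·K); C_land = 2.54×10^6 J/(m²·K).
A ∝ 1/C ⇒ A_land = A_ocean × C_ocean/C_land = 0.138 × 212 = 29.2 K.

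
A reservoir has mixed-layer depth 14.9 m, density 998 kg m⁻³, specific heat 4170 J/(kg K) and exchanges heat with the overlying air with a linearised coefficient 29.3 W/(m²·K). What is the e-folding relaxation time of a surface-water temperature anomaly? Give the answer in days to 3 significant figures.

Areal heat capacity C = ρ c_p D = 998 × 4170 × 14.9 = 6.20×10^7 J m⁻² K⁻¹.
Relaxation time τ = C / λ = 6.20×10^7 / 29.3 = 2.12×10^6 s.
In days: 2.12×10^6 s / (86400 s/day) = 24.5 days.

24.5 days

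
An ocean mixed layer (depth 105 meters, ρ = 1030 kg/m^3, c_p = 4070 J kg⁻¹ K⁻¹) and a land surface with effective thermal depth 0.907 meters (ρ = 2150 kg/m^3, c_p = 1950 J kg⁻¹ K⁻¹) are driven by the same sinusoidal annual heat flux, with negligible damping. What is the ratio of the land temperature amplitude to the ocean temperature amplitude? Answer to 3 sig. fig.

C_ocean = 1030 × 4070 × 105 = 4.40×10^8 J/(m²·K).
C_land = 2150 × 1950 × 0.907 = 3.80×10^6 J/(m²·K).
Undamped amplitude ∝ 1/C, so A_land/A_ocean = C_ocean/C_land = 116.

116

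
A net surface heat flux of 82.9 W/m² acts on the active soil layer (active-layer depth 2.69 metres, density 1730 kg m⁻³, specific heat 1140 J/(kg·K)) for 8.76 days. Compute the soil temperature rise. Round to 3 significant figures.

Areal heat capacity C = ρ c_p D = 1730 × 1140 × 2.69 = 5.31×10^6 J/(m²·K).
Net heat input Q = F Δt = 82.9 × (8.76 days × 86400 s/day) = 6.27×10^7 J/m².
ΔT = Q / C = 6.27×10^7 / 5.31×10^6 = 11.8 K.

11.8 K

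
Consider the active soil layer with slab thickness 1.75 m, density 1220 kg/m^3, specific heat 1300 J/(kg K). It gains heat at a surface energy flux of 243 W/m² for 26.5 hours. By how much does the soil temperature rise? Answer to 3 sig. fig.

8.35 K

Areal heat capacity C = ρ c_p D = 1220 × 1300 × 1.75 = 2.78×10^6 J/(m^2 K).
Net heat input Q = F Δt = 243 × (26.5 hours × 3600 s/hour) = 2.32×10^7 J/m².
ΔT = Q / C = 2.32×10^7 / 2.78×10^6 = 8.35 K.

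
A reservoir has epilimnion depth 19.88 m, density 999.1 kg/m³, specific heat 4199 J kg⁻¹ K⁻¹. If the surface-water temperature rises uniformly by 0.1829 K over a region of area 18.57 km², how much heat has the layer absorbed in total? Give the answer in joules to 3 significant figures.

2.83×10^14 J

Areal heat capacity C = ρ c_p D = 999.1 × 4199 × 19.88 = 8.34×10^7 J/(m²·K).
Heat per unit area: q = C ΔT = 8.34×10^7 × 0.1829 = 1.53×10^7 J/m².
Total heat: Q = q × A = 1.53×10^7 × (18.57 × 10⁶ m²) = 2.83×10^14 J.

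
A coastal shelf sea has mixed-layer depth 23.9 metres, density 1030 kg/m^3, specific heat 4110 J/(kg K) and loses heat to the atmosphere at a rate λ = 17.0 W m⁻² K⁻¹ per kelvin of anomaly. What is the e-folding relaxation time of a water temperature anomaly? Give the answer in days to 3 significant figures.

Areal heat capacity C = ρ c_p D = 1030 × 4110 × 23.9 = 1.01×10^8 J/(m^2 K).
Relaxation time τ = C / λ = 1.01×10^8 / 17.0 = 5.95×10^6 s.
In days: 5.95×10^6 s / (86400 s/day) = 68.9 days.

68.9 days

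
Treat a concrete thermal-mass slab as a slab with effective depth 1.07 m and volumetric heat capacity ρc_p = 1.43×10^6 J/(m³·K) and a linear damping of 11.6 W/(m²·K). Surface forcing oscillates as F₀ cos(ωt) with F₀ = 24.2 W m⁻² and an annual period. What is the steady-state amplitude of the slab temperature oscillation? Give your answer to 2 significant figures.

Areal heat capacity C = ρc_p × D = 1.43×10^6 × 1.07 = 1.53×10^6 J/(m²·K).
Angular frequency ω = 2π / T = 2π / 3.15×10^7 s = 1.99×10^-7 s⁻¹.
√((Cω)² + λ²) = √((0.305)² + 11.6²) = 11.6 W/(m²·K).
Amplitude A = F₀ / √((Cω)²+λ²) = 24.2 / 11.6 = 2.09 K.

2.1 K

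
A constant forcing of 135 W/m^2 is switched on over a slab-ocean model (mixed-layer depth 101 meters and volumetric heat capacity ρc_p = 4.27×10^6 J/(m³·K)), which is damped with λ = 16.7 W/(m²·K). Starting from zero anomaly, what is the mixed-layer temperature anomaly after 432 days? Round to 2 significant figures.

6.2 K

Areal heat capacity C = ρc_p × D = 4.27×10^6 × 101 = 4.31×10^8 J/(m²·K).
τ = C / λ = 4.31×10^8 / 16.7 = 2.58×10^7 s.
Equilibrium anomaly ΔT_eq = F / λ = 135 / 16.7 = 8.08 K.
t = 432 days = 3.73×10^7 s, so t/τ = 1.45.
ΔT(t) = ΔT_eq (1 − e^(−t/τ)) = 8.08 × (1 − e^−1.45) = 6.18 K.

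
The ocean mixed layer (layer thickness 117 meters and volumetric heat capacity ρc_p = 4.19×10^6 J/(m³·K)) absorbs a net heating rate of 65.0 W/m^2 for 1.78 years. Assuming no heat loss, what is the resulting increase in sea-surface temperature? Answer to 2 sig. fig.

Areal heat capacity C = ρc_p × D = 4.19×10^6 × 117 = 4.90×10^8 J/(m^2 K).
Net heat input Q = F Δt = 65.0 × (1.78 years × 3.156×10^7 s/year) = 3.65×10^9 J/m².
ΔT = Q / C = 3.65×10^9 / 4.90×10^8 = 7.45 K.

7.4 K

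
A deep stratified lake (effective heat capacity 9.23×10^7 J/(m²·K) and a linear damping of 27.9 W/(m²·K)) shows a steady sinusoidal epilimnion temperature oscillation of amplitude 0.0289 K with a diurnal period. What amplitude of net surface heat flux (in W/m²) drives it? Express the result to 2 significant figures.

Areal heat capacity C = 9.23×10^7 J/(m²·K) (given).
ω = 2π / 86400 s = 7.27×10^-5 s⁻¹.
√((Cω)² + λ²) = √((6710)² + 27.9²) = 6710 W/(m²·K).
F₀ = A × √((Cω)²+λ²) = 0.0289 × 6710 = 194 W/m².

190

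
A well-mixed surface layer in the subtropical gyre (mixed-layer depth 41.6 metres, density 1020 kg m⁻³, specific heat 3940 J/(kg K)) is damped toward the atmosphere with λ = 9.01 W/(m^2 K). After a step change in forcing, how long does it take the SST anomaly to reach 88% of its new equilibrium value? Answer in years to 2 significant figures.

Areal heat capacity C = ρ c_p D = 1020 × 3940 × 41.6 = 1.67×10^8 J/(m^2 K).
τ = C / λ = 1.67×10^8 / 9.01 = 1.86×10^7 s.
Fraction reached: 1 − e^(−t/τ) = 0.88 ⇒ t = −τ ln(1 − 0.88) = τ × 2.12.
t = 3.93×10^7 s = 1.25 years.

1.2 years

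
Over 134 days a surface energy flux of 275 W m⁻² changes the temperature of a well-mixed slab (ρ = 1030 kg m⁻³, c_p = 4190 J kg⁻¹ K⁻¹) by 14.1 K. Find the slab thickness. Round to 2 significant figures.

Heat input Q = F Δt = 275 × 1.16×10^7 s = 3.18×10^9 J/m².
Required areal heat capacity C = Q / ΔT = 2.26×10^8 J/(m²·K).
Depth D = C / (ρ c_p) = 2.26×10^8 / (1030 × 4190) = 52.3 m.

52 m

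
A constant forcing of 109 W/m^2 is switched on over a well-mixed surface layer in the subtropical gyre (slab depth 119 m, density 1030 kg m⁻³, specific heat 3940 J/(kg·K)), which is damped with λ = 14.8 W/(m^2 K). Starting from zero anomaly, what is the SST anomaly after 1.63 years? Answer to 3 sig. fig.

Areal heat capacity C = ρ c_p D = 1030 × 3940 × 119 = 4.83×10^8 J m⁻² K⁻¹.
τ = C / λ = 4.83×10^8 / 14.8 = 3.26×10^7 s.
Equilibrium anomaly ΔT_eq = F / λ = 109 / 14.8 = 7.36 K.
t = 1.63 years = 5.14×10^7 s, so t/τ = 1.58.
ΔT(t) = ΔT_eq (1 − e^(−t/τ)) = 7.36 × (1 − e^−1.58) = 5.84 K.

5.84 K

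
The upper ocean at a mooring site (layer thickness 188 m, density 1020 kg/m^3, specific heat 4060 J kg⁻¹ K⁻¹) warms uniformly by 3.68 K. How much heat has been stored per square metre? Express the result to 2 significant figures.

Areal heat capacity C = ρ c_p D = 1020 × 4060 × 188 = 7.79×10^8 J/(m^2 K).
ΔQ = C ΔT = 7.79×10^8 × 3.68 = 2.87×10^9 J/m².

2.9×10^9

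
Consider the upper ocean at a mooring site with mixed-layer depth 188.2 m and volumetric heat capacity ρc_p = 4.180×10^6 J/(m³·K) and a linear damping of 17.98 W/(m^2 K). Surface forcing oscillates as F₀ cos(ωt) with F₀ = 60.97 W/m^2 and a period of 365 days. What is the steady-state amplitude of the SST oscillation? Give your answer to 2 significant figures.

0.39 K

Areal heat capacity C = ρc_p × D = 4.180×10^6 × 188.2 = 7.87×10^8 J m⁻² K⁻¹.
Angular frequency ω = 2π / T = 2π / 3.15×10^7 s = 1.99×10^-7 s⁻¹.
√((Cω)² + λ²) = √((157)² + 17.98²) = 158 W/(m²·K).
Amplitude A = F₀ / √((Cω)²+λ²) = 60.97 / 158 = 0.386 K.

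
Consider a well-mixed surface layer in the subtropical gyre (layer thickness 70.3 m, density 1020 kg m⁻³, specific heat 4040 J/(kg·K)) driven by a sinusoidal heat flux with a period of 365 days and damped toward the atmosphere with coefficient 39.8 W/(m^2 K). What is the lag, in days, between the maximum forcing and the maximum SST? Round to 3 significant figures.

56.2 days

Areal heat capacity C = ρ c_p D = 1020 × 4040 × 70.3 = 2.90×10^8 J/(m²·K).
ω = 2π / 3.15×10^7 s = 1.99×10^-7 s⁻¹.
Phase lag φ = arctan(Cω/λ) = arctan(57.7/39.8) = 0.967 rad.
Time lag = φ / ω = 0.967 / 1.99×10^-7 = 4.85×10^6 s = 56.2 days.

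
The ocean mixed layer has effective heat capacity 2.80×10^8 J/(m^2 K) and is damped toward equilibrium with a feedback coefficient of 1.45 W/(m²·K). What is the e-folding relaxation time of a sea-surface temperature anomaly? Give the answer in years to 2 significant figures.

6.1 years

Areal heat capacity C = 2.80×10^8 J/(m^2 K) (given).
Relaxation time τ = C / λ = 2.80×10^8 / 1.45 = 1.93×10^8 s.
In years: 1.93×10^8 s / (3.156×10^7 s/year) = 6.12 years.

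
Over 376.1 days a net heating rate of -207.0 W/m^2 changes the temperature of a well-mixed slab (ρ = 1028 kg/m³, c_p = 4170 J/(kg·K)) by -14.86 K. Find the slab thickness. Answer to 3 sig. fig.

Heat input Q = F Δt = -207.0 × 3.25×10^7 s = -6.73×10^9 J/m².
Required areal heat capacity C = Q / ΔT = 4.53×10^8 J/(m²·K).
Depth D = C / (ρ c_p) = 4.53×10^8 / (1028 × 4170) = 106 m.

106 m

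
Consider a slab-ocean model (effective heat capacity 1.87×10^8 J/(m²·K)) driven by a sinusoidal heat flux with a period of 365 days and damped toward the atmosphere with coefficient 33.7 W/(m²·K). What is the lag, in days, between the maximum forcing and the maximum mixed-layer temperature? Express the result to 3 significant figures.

Areal heat capacity C = 1.87×10^8 J/(m²·K) (given).
ω = 2π / 3.15×10^7 s = 1.99×10^-7 s⁻¹.
Phase lag φ = arctan(Cω/λ) = arctan(37.3/33.7) = 0.835 rad.
Time lag = φ / ω = 0.835 / 1.99×10^-7 = 4.19×10^6 s = 48.5 days.

48.5 days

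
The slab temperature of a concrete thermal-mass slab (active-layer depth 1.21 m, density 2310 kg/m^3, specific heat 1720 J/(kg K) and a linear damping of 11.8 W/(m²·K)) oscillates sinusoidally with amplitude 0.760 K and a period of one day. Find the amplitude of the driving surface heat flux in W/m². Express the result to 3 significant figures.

Areal heat capacity C = ρ c_p D = 2310 × 1720 × 1.21 = 4.81×10^6 J/(m^2 K).
ω = 2π / 86400 s = 7.27×10^-5 s⁻¹.
√((Cω)² + λ²) = √((350)² + 11.8²) = 350 W/(m²·K).
F₀ = A × √((Cω)²+λ²) = 0.760 × 350 = 266 W/m².

266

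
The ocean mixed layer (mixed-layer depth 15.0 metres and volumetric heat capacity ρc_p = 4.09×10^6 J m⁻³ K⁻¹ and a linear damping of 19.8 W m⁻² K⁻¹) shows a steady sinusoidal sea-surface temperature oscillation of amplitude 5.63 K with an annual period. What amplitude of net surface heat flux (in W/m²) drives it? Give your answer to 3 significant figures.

Areal heat capacity C = ρc_p × D = 4.09×10^6 × 15.0 = 6.14×10^7 J m⁻² K⁻¹.
ω = 2π / 3.15×10^7 s = 1.99×10^-7 s⁻¹.
√((Cω)² + λ²) = √((12.2)² + 19.8²) = 23.3 W/(m²·K).
F₀ = A × √((Cω)²+λ²) = 5.63 × 23.3 = 131 W/m².

131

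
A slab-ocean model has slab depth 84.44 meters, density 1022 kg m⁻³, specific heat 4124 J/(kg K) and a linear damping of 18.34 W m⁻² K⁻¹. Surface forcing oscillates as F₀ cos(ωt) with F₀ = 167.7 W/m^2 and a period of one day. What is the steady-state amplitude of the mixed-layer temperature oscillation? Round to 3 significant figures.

Areal heat capacity C = ρ c_p D = 1022 × 4124 × 84.44 = 3.56×10^8 J/(m^2 K).
Angular frequency ω = 2π / T = 2π / 86400 s = 7.27×10^-5 s⁻¹.
√((Cω)² + λ²) = √((25900)² + 18.34²) = 25900 W/(m²·K).
Amplitude A = F₀ / √((Cω)²+λ²) = 167.7 / 25900 = 0.00648 K.

0.00648 K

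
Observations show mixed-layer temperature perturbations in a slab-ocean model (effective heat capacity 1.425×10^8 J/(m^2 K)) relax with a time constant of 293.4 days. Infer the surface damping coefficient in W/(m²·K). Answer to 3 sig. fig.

5.62

Areal heat capacity C = 1.425×10^8 J/(m^2 K) (given).
τ = 293.4 days = 2.53×10^7 s.
λ = C / τ = 1.42×10^8 / 2.53×10^7 = 5.62 W/(m²·K).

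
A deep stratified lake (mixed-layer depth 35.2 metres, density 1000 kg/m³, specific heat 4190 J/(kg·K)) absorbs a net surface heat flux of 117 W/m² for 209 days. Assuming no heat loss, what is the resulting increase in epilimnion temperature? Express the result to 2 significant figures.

14 K

Areal heat capacity C = ρ c_p D = 1000 × 4190 × 35.2 = 1.47×10^8 J/(m²·K).
Net heat input Q = F Δt = 117 × (209 days × 86400 s/day) = 2.11×10^9 J/m².
ΔT = Q / C = 2.11×10^9 / 1.47×10^8 = 14.3 K.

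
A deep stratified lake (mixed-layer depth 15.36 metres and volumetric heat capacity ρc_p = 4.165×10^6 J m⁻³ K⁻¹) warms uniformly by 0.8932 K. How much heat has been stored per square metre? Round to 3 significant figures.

Areal heat capacity C = ρc_p × D = 4.165×10^6 × 15.36 = 6.40×10^7 J/(m^2 K).
ΔQ = C ΔT = 6.40×10^7 × 0.8932 = 5.71×10^7 J/m².

5.71×10^7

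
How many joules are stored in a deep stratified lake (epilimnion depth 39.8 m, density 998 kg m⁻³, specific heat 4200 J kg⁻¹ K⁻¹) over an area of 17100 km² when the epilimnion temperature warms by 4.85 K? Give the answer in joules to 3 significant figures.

1.38×10^19 J

Areal heat capacity C = ρ c_p D = 998 × 4200 × 39.8 = 1.67×10^8 J/(m²·K).
Heat per unit area: q = C ΔT = 1.67×10^8 × 4.85 = 8.09×10^8 J/m².
Total heat: Q = q × A = 8.09×10^8 × (17100 × 10⁶ m²) = 1.38×10^19 J.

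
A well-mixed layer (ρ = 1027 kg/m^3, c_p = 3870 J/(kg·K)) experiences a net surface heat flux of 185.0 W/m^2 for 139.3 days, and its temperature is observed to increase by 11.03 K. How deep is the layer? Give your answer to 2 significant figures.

51 m

Heat input Q = F Δt = 185.0 × 1.20×10^7 s = 2.23×10^9 J/m².
Required areal heat capacity C = Q / ΔT = 2.02×10^8 J/(m²·K).
Depth D = C / (ρ c_p) = 2.02×10^8 / (1027 × 3870) = 50.8 m.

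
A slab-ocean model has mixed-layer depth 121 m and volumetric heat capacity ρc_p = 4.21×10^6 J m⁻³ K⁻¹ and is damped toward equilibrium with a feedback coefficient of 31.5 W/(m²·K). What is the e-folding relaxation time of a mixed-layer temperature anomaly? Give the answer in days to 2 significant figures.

Areal heat capacity C = ρc_p × D = 4.21×10^6 × 121 = 5.09×10^8 J/(m^2 K).
Relaxation time τ = C / λ = 5.09×10^8 / 31.5 = 1.62×10^7 s.
In days: 1.62×10^7 s / (86400 s/day) = 187 days.

190 days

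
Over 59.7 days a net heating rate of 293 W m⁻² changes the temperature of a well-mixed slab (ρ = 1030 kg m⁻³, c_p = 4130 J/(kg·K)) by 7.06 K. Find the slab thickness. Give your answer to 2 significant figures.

Heat input Q = F Δt = 293 × 5.16×10^6 s = 1.51×10^9 J/m².
Required areal heat capacity C = Q / ΔT = 2.14×10^8 J/(m²·K).
Depth D = C / (ρ c_p) = 2.14×10^8 / (1030 × 4130) = 50.3 m.

50 m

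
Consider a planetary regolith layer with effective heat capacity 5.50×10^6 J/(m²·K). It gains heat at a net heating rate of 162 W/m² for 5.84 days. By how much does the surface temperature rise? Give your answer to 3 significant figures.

14.9 K

Areal heat capacity C = 5.50×10^6 J/(m²·K) (given).
Net heat input Q = F Δt = 162 × (5.84 days × 86400 s/day) = 8.17×10^7 J/m².
ΔT = Q / C = 8.17×10^7 / 5.50×10^6 = 14.9 K.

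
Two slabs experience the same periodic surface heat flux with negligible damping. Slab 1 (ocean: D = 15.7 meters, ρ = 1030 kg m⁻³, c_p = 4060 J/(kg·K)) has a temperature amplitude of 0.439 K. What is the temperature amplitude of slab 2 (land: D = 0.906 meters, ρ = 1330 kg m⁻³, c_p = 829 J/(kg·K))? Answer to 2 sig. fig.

C_ocean = 6.57×10^7 J/(m²·K); C_land = 9.99×10^5 J/(m²·K).
A ∝ 1/C ⇒ A_land = A_ocean × C_ocean/C_land = 0.439 × 65.7 = 28.9 K.

29 K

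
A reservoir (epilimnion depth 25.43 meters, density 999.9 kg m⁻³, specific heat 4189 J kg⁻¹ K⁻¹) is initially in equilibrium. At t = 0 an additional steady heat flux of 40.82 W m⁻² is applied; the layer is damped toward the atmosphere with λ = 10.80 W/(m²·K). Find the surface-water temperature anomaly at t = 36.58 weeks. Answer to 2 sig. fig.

3.4 K

Areal heat capacity C = ρ c_p D = 999.9 × 4189 × 25.43 = 1.07×10^8 J/(m^2 K).
τ = C / λ = 1.07×10^8 / 10.80 = 9.86×10^6 s.
Equilibrium anomaly ΔT_eq = F / λ = 40.82 / 10.80 = 3.78 K.
t = 36.58 weeks = 2.21×10^7 s, so t/τ = 2.24.
ΔT(t) = ΔT_eq (1 − e^(−t/τ)) = 3.78 × (1 − e^−2.24) = 3.38 K.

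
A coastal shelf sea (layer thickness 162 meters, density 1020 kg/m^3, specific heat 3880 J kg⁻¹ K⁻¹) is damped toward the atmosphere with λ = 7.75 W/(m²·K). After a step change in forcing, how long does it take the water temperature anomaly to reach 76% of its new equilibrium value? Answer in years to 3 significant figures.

Areal heat capacity C = ρ c_p D = 1020 × 3880 × 162 = 6.41×10^8 J m⁻² K⁻¹.
τ = C / λ = 6.41×10^8 / 7.75 = 8.27×10^7 s.
Fraction reached: 1 − e^(−t/τ) = 0.76 ⇒ t = −τ ln(1 − 0.76) = τ × 1.43.
t = 1.18×10^8 s = 3.74 years.

3.74 years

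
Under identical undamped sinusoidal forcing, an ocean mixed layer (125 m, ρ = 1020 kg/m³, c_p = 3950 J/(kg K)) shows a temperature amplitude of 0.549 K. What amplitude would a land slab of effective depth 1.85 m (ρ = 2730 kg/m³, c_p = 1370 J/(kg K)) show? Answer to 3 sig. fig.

40.0 K

C_ocean = 5.04×10^8 J/(m²·K); C_land = 6.92×10^6 J/(m²·K).
A ∝ 1/C ⇒ A_land = A_ocean × C_ocean/C_land = 0.549 × 72.8 = 40.0 K.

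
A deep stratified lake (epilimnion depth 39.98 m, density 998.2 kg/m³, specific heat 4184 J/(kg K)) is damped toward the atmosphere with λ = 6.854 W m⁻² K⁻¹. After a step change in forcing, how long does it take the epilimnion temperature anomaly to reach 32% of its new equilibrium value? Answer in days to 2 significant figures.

Areal heat capacity C = ρ c_p D = 998.2 × 4184 × 39.98 = 1.67×10^8 J m⁻² K⁻¹.
τ = C / λ = 1.67×10^8 / 6.854 = 2.44×10^7 s.
Fraction reached: 1 − e^(−t/τ) = 0.32 ⇒ t = −τ ln(1 − 0.32) = τ × 0.386.
t = 9.40×10^6 s = 109 days.

110 days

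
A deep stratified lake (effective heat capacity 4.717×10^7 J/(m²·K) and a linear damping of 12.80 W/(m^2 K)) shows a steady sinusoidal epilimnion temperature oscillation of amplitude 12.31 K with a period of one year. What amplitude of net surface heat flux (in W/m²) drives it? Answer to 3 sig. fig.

Areal heat capacity C = 4.717×10^7 J/(m²·K) (given).
ω = 2π / 3.15×10^7 s = 1.99×10^-7 s⁻¹.
√((Cω)² + λ²) = √((9.40)² + 12.80²) = 15.9 W/(m²·K).
F₀ = A × √((Cω)²+λ²) = 12.31 × 15.9 = 195 W/m².

195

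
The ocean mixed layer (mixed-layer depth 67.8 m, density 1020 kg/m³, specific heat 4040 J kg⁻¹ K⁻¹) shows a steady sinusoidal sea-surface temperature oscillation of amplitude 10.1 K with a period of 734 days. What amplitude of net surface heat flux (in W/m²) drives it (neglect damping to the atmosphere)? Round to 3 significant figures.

280

Areal heat capacity C = ρ c_p D = 1020 × 4040 × 67.8 = 2.79×10^8 J/(m²·K).
ω = 2π / 6.34×10^7 s = 9.91×10^-8 s⁻¹.
Cω = 2.79×10^8 × 9.91×10^-8 = 27.7 W/(m²·K).
F₀ = A × Cω = 10.1 × 27.7 = 280 W/m².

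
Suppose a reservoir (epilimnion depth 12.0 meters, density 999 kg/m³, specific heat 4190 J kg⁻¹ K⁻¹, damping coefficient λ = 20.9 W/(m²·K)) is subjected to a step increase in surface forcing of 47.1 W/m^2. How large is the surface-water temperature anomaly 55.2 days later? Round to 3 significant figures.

1.94 K

Areal heat capacity C = ρ c_p D = 999 × 4190 × 12.0 = 5.02×10^7 J/(m²·K).
τ = C / λ = 5.02×10^7 / 20.9 = 2.40×10^6 s.
Equilibrium anomaly ΔT_eq = F / λ = 47.1 / 20.9 = 2.25 K.
t = 55.2 days = 4.77×10^6 s, so t/τ = 1.98.
ΔT(t) = ΔT_eq (1 − e^(−t/τ)) = 2.25 × (1 − e^−1.98) = 1.94 K.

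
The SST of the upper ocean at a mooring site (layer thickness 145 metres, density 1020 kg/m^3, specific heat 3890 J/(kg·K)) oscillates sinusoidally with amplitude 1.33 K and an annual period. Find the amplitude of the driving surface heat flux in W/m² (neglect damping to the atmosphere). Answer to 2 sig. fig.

150

Areal heat capacity C = ρ c_p D = 1020 × 3890 × 145 = 5.75×10^8 J/(m²·K).
ω = 2π / 3.15×10^7 s = 1.99×10^-7 s⁻¹.
Cω = 5.75×10^8 × 1.99×10^-7 = 115 W/(m²·K).
F₀ = A × Cω = 1.33 × 115 = 152 W/m².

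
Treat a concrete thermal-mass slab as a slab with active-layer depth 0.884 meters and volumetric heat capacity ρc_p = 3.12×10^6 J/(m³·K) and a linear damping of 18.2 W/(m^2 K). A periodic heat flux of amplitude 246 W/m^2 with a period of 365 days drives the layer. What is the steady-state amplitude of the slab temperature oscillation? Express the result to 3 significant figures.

Areal heat capacity C = ρc_p × D = 3.12×10^6 × 0.884 = 2.76×10^6 J/(m²·K).
Angular frequency ω = 2π / T = 2π / 3.15×10^7 s = 1.99×10^-7 s⁻¹.
√((Cω)² + λ²) = √((0.550)² + 18.2²) = 18.2 W/(m²·K).
Amplitude A = F₀ / √((Cω)²+λ²) = 246 / 18.2 = 13.5 K.

13.5 K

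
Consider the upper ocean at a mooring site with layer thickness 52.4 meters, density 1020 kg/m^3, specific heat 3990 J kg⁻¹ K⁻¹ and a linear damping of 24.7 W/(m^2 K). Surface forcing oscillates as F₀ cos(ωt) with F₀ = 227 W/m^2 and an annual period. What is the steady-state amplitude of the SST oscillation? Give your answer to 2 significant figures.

4.6 K

Areal heat capacity C = ρ c_p D = 1020 × 3990 × 52.4 = 2.13×10^8 J/(m^2 K).
Angular frequency ω = 2π / T = 2π / 3.15×10^7 s = 1.99×10^-7 s⁻¹.
√((Cω)² + λ²) = √((42.5)² + 24.7²) = 49.1 W/(m²·K).
Amplitude A = F₀ / √((Cω)²+λ²) = 227 / 49.1 = 4.62 K.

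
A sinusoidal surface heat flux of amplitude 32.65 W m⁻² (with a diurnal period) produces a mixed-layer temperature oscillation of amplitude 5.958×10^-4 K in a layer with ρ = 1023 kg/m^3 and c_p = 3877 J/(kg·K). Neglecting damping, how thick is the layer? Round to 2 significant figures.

190 m

ω = 2π / 86400 s = 7.27×10^-5 s⁻¹.
Required C = F₀ / (A ω) = 32.65 / (5.958×10^-4 × 7.27×10^-5) = 7.54×10^8 J/(m²·K).
D = C / (ρ c_p) = 7.54×10^8 / (1023 × 3877) = 190 m.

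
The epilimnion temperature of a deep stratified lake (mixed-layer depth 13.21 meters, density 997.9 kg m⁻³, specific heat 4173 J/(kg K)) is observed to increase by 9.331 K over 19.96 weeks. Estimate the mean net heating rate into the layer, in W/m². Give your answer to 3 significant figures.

42.5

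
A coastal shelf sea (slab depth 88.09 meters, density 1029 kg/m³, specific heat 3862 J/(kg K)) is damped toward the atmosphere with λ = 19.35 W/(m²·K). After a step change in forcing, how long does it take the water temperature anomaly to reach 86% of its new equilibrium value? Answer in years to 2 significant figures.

1.1 years

Areal heat capacity C = ρ c_p D = 1029 × 3862 × 88.09 = 3.50×10^8 J/(m²·K).
τ = C / λ = 3.50×10^8 / 19.35 = 1.81×10^7 s.
Fraction reached: 1 − e^(−t/τ) = 0.86 ⇒ t = −τ ln(1 − 0.86) = τ × 1.97.
t = 3.56×10^7 s = 1.13 years.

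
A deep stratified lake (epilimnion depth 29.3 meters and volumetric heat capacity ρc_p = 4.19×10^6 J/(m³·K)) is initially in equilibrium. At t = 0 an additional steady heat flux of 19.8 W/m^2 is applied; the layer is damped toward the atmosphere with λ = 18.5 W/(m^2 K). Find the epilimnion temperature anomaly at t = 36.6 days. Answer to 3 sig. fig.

Areal heat capacity C = ρc_p × D = 4.19×10^6 × 29.3 = 1.23×10^8 J m⁻² K⁻¹.
τ = C / λ = 1.23×10^8 / 18.5 = 6.64×10^6 s.
Equilibrium anomaly ΔT_eq = F / λ = 19.8 / 18.5 = 1.07 K.
t = 36.6 days = 3.16×10^6 s, so t/τ = 0.477.
ΔT(t) = ΔT_eq (1 − e^(−t/τ)) = 1.07 × (1 − e^−0.477) = 0.406 K.

0.406 K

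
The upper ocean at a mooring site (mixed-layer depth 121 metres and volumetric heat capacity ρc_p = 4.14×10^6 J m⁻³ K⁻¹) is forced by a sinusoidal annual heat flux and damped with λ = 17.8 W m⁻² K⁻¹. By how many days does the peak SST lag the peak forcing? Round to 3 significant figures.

Areal heat capacity C = ρc_p × D = 4.14×10^6 × 121 = 5.01×10^8 J/(m²·K).
ω = 2π / 3.15×10^7 s = 1.99×10^-7 s⁻¹.
Phase lag φ = arctan(Cω/λ) = arctan(99.8/17.8) = 1.39 rad.
Time lag = φ / ω = 1.39 / 1.99×10^-7 = 7.00×10^6 s = 81.0 days.

81.0 days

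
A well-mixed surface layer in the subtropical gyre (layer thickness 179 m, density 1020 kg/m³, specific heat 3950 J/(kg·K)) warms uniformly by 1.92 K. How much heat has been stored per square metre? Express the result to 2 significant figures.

1.4×10^9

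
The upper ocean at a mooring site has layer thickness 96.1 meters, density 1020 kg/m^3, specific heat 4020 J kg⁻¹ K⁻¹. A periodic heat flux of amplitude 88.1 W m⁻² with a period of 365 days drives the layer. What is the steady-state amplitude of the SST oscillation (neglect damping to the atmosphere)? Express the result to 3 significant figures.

1.12 K

Areal heat capacity C = ρ c_p D = 1020 × 4020 × 96.1 = 3.94×10^8 J m⁻² K⁻¹.
Angular frequency ω = 2π / T = 2π / 3.15×10^7 s = 1.99×10^-7 s⁻¹.
Cω = 3.94×10^8 × 1.99×10^-7 = 78.5 W/(m²·K).
Amplitude A = F₀ / (Cω) = 88.1 / 78.5 = 1.12 K.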